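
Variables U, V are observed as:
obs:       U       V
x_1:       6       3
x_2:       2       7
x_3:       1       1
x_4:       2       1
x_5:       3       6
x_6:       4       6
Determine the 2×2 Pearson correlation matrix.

Step 1 — column means:
  mean(U) = (6 + 2 + 1 + 2 + 3 + 4) / 6 = 18/6 = 3
  mean(V) = (3 + 7 + 1 + 1 + 6 + 6) / 6 = 24/6 = 4

Step 2 — sample variances and covariances s[i,j] = (1/(n-1)) · Σ_k (x_{k,i} - mean_i) · (x_{k,j} - mean_j), with n-1 = 5:
  s[U,U] = ((3)·(3) + (-1)·(-1) + (-2)·(-2) + (-1)·(-1) + (0)·(0) + (1)·(1)) / 5 = 16/5 = 3.2
  s[U,V] = ((3)·(-1) + (-1)·(3) + (-2)·(-3) + (-1)·(-3) + (0)·(2) + (1)·(2)) / 5 = 5/5 = 1
  s[V,V] = ((-1)·(-1) + (3)·(3) + (-3)·(-3) + (-3)·(-3) + (2)·(2) + (2)·(2)) / 5 = 36/5 = 7.2
  Sample standard deviations s_i = √(s[i,i]):
  s(U) = √(3.2) = 1.7889
  s(V) = √(7.2) = 2.6833

Step 3 — r_{ij} = s_{ij} / (s_i · s_j):
  r[U,U] = 1 (diagonal).
  r[U,V] = 1 / (1.7889 · 2.6833) = 1 / 4.8 = 0.2083
  r[V,V] = 1 (diagonal).

R is symmetric with unit diagonal. Assembling:

R = [[1, 0.2083],
 [0.2083, 1]]


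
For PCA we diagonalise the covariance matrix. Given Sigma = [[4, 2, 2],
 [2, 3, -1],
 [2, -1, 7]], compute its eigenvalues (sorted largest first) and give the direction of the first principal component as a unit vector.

Step 1 — characteristic polynomial p(λ) = det(λI - Sigma) = λ³ - tr·λ² + c_1·λ - det, where tr = trace, c_1 = sum of the principal 2×2 minors, det = det(Sigma):
  tr = 4 + 3 + 7 = 14,
  c_1 = (4·3 - (2)²) + (4·7 - (2)²) + (3·7 - (-1)²) = 8 + 24 + 20 = 52,
  det = 4·(3·7 - (-1)²) - (2)·((2)·7 - (-1)·(2)) + (2)·((2)·(-1) - 3·(2)) = 4·(20) - (2)·(16) + (2)·(-8) = 32.
  So p(λ) = λ³ - 14λ² + 52λ - 32.
Step 2 — look for an integer root (rational root theorem: any rational root is an integer divisor of 32). Testing λ = 8:
  p(8) = 512 - 896 + 416 - 32 = 0  ✓
  Dividing out (λ - 8): p(λ) = (λ - 8)(λ² - 6λ + 4).
Step 3 — remaining eigenvalues from the quadratic λ² - 6λ + 4 = 0:
  Δ = 6² - 4·4 = 36 - 16 = 20,  λ = (6 ± √20)/2 = (6 ± 4.4721)/2 ≈ 5.2361 or 0.7639.
  Sorted: λ_1 = 8,  λ_2 = 5.2361,  λ_3 = 0.7639  (check: sum = 14 = tr ✓).

Step 4 — unit eigenvector for λ_1 = 8: v spans the null space of (Sigma - λ_1 I), whose rows are
  r_1 = (-4, 2, 2),  r_2 = (2, -5, -1),  r_3 = (2, -1, -1).
  v is orthogonal to every row, so take v ∝ r_1 × r_2 = ((2)·(-1) - (2)·(-5), (2)·(2) - (-4)·(-1), (-4)·(-5) - (2)·(2)) = (8, 0, 16).
  Rescale (divide by 8): u = (1, 0, 2).
  ||u|| = √((1)² + (0)² + (2)²) = √(5) ≈ 2.2361,  v_1 = u/||u|| ≈ (0.4472, 0, 0.8944) (||v_1|| = 1).

λ_1 = 8,  λ_2 = 5.2361,  λ_3 = 0.7639;  v_1 ≈ (0.4472, 0, 0.8944)


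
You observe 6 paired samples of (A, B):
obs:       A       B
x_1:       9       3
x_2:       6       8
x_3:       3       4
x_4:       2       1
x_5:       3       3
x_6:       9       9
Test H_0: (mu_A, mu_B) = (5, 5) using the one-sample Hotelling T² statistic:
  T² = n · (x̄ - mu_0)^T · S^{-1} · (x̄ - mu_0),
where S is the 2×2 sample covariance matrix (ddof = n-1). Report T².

Step 1 — sample mean vector:
  mean(A) = (9 + 6 + 3 + 2 + 3 + 9) / 6 = 32/6 = 5.3333
  mean(B) = (3 + 8 + 4 + 1 + 3 + 9) / 6 = 28/6 = 4.6667
  x̄ = (5.3333, 4.6667),  deviation x̄ - mu_0 = (5.3333, 4.6667) - (5, 5) = (0.3333, -0.3333).

Step 2 — sample covariance matrix, S[i,j] = (1/(n-1)) · Σ_k (x_{k,i} - mean_i) · (x_{k,j} - mean_j), divisor n-1 = 5:
  S[A,A] = ((3.6667)·(3.6667) + (0.6667)·(0.6667) + (-2.3333)·(-2.3333) + (-3.3333)·(-3.3333) + (-2.3333)·(-2.3333) + (3.6667)·(3.6667)) / 5 = 49.3333/5 = 9.8667
  S[A,B] = ((3.6667)·(-1.6667) + (0.6667)·(3.3333) + (-2.3333)·(-0.6667) + (-3.3333)·(-3.6667) + (-2.3333)·(-1.6667) + (3.6667)·(4.3333)) / 5 = 29.6667/5 = 5.9333
  S[B,B] = ((-1.6667)·(-1.6667) + (3.3333)·(3.3333) + (-0.6667)·(-0.6667) + (-3.6667)·(-3.6667) + (-1.6667)·(-1.6667) + (4.3333)·(4.3333)) / 5 = 49.3333/5 = 9.8667
  S = [[9.8667, 5.9333],
 [5.9333, 9.8667]].

Step 3 — invert S. det(S) = 9.8667·9.8667 - (5.9333)² = 62.1467.
  S^{-1} = (1/det) · [[d, -b], [-b, a]] = [[0.1588, -0.0955],
 [-0.0955, 0.1588]].

Step 4 — quadratic form (x̄ - mu_0)^T · S^{-1} · (x̄ - mu_0):
  S^{-1} · (x̄ - mu_0) = (0.0847, -0.0847),
  (x̄ - mu_0)^T · [...] = (0.3333)·(0.0847) + (-0.3333)·(-0.0847) = 0.0565.

Step 5 — scale by n: T² = 6 · 0.0565 = 0.339.

T² ≈ 0.339


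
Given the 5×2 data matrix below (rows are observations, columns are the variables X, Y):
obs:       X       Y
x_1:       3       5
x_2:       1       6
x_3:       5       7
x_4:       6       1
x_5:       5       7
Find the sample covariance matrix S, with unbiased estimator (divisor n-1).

Step 1 — column means:
  mean(X) = (3 + 1 + 5 + 6 + 5) / 5 = 20/5 = 4
  mean(Y) = (5 + 6 + 7 + 1 + 7) / 5 = 26/5 = 5.2

Step 2 — sample covariance S[i,j] = (1/(n-1)) · Σ_k (x_{k,i} - mean_i) · (x_{k,j} - mean_j), with n-1 = 4.
  S[X,X] = ((-1)·(-1) + (-3)·(-3) + (1)·(1) + (2)·(2) + (1)·(1)) / 4 = 16/4 = 4
  S[X,Y] = ((-1)·(-0.2) + (-3)·(0.8) + (1)·(1.8) + (2)·(-4.2) + (1)·(1.8)) / 4 = -7/4 = -1.75
  S[Y,Y] = ((-0.2)·(-0.2) + (0.8)·(0.8) + (1.8)·(1.8) + (-4.2)·(-4.2) + (1.8)·(1.8)) / 4 = 24.8/4 = 6.2

S is symmetric (S[j,i] = S[i,j]). Assembling:

S = [[4, -1.75],
 [-1.75, 6.2]]


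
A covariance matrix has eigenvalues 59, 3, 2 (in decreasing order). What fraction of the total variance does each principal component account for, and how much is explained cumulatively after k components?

Step 1 — total variance = trace(Sigma) = Σ λ_i = 59 + 3 + 2 = 64.

Step 2 — fraction explained by component i = λ_i / Σ λ:
  PC1: 59/64 = 0.9219
  PC2: 3/64 = 0.0469
  PC3: 2/64 = 0.0312

Step 3 — cumulative fraction after k components = (λ_1 + ... + λ_k) / Σ λ:
  k = 1: 59/64 = 0.9219
  k = 2: (59 + 3)/64 = 62/64 = 0.9688
  k = 3: (59 + 3 + 2)/64 = 64/64 = 1

Summary (fraction, with percent):

explained: PC1 0.9219 (92.19%), PC2 0.0469 (4.69%), PC3 0.0312 (3.12%);  cumulative: 0.9219, 0.9688, 1


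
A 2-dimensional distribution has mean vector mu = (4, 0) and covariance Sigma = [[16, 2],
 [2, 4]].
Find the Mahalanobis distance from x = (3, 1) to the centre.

Step 1 — centre the observation: (x - mu) = (-1, 1).

Step 2 — invert Sigma. det(Sigma) = 16·4 - (2)² = 60.
  Sigma^{-1} = (1/det) · [[d, -b], [-b, a]] = [[0.0667, -0.0333],
 [-0.0333, 0.2667]].

Step 3 — form the quadratic (x - mu)^T · Sigma^{-1} · (x - mu):
  Sigma^{-1} · (x - mu) = (-0.1, 0.3).
  (x - mu)^T · [Sigma^{-1} · (x - mu)] = (-1)·(-0.1) + (1)·(0.3) = 0.4.

Step 4 — take square root: d = √(0.4) ≈ 0.6325.

d(x, mu) = √(0.4) ≈ 0.6325


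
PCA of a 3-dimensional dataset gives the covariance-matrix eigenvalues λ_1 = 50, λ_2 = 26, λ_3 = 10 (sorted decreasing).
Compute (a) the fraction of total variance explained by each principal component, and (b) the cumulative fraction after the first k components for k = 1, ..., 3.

Step 1 — total variance = trace(Sigma) = Σ λ_i = 50 + 26 + 10 = 86.

Step 2 — fraction explained by component i = λ_i / Σ λ:
  PC1: 50/86 = 0.5814
  PC2: 26/86 = 0.3023
  PC3: 10/86 = 0.1163

Step 3 — cumulative fraction after k components = (λ_1 + ... + λ_k) / Σ λ:
  k = 1: 50/86 = 0.5814
  k = 2: (50 + 26)/86 = 76/86 = 0.8837
  k = 3: (50 + 26 + 10)/86 = 86/86 = 1

Summary (fraction, with percent):

explained: PC1 0.5814 (58.14%), PC2 0.3023 (30.23%), PC3 0.1163 (11.63%);  cumulative: 0.5814, 0.8837, 1


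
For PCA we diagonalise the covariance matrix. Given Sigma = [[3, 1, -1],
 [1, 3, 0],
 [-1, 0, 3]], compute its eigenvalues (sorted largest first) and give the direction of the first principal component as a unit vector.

Step 1 — characteristic polynomial p(λ) = det(λI - Sigma) = λ³ - tr·λ² + c_1·λ - det, where tr = trace, c_1 = sum of the principal 2×2 minors, det = det(Sigma):
  tr = 3 + 3 + 3 = 9,
  c_1 = (3·3 - (1)²) + (3·3 - (-1)²) + (3·3 - (0)²) = 8 + 8 + 9 = 25,
  det = 3·(3·3 - (0)²) - (1)·((1)·3 - (0)·(-1)) + (-1)·((1)·(0) - 3·(-1)) = 3·(9) - (1)·(3) + (-1)·(3) = 21.
  So p(λ) = λ³ - 9λ² + 25λ - 21.
Step 2 — look for an integer root (rational root theorem: any rational root is an integer divisor of 21). Testing λ = 3:
  p(3) = 27 - 81 + 75 - 21 = 0  ✓
  Dividing out (λ - 3): p(λ) = (λ - 3)(λ² - 6λ + 7).
Step 3 — remaining eigenvalues from the quadratic λ² - 6λ + 7 = 0:
  Δ = 6² - 4·7 = 36 - 28 = 8,  λ = (6 ± √8)/2 = (6 ± 2.8284)/2 ≈ 4.4142 or 1.5858.
  Sorted: λ_1 = 4.4142,  λ_2 = 3,  λ_3 = 1.5858  (check: sum = 9 = tr ✓).

Step 4 — unit eigenvector for λ_1 ≈ 4.4142: v spans the null space of (Sigma - λ_1 I), whose rows are
  r_1 = (-1.4142, 1, -1),  r_2 = (1, -1.4142, 0),  r_3 = (-1, 0, -1.4142).
  v is orthogonal to every row, so take v ∝ r_1 × r_2 = ((1)·(0) - (-1)·(-1.4142), (-1)·(1) - (-1.4142)·(0), (-1.4142)·(-1.4142) - (1)·(1)) ≈ (-1.4142, -1, 1).
  Rescale (multiply by -1 so the first nonzero entry is positive): u = (1.4142, 1, -1).
  ||u|| = √((1.4142)² + (1)² + (-1)²) = √(4) ≈ 2,  v_1 = u/||u|| ≈ (0.7071, 0.5, -0.5) (||v_1|| = 1).

λ_1 = 4.4142,  λ_2 = 3,  λ_3 = 1.5858;  v_1 ≈ (0.7071, 0.5, -0.5)


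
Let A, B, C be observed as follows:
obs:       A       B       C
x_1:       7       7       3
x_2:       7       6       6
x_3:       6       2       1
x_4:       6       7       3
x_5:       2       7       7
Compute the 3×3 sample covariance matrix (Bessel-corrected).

Step 1 — column means:
  mean(A) = (7 + 7 + 6 + 6 + 2) / 5 = 28/5 = 5.6
  mean(B) = (7 + 6 + 2 + 7 + 7) / 5 = 29/5 = 5.8
  mean(C) = (3 + 6 + 1 + 3 + 7) / 5 = 20/5 = 4

Step 2 — sample covariance S[i,j] = (1/(n-1)) · Σ_k (x_{k,i} - mean_i) · (x_{k,j} - mean_j), with n-1 = 4.
  S[A,A] = ((1.4)·(1.4) + (1.4)·(1.4) + (0.4)·(0.4) + (0.4)·(0.4) + (-3.6)·(-3.6)) / 4 = 17.2/4 = 4.3
  S[A,B] = ((1.4)·(1.2) + (1.4)·(0.2) + (0.4)·(-3.8) + (0.4)·(1.2) + (-3.6)·(1.2)) / 4 = -3.4/4 = -0.85
  S[A,C] = ((1.4)·(-1) + (1.4)·(2) + (0.4)·(-3) + (0.4)·(-1) + (-3.6)·(3)) / 4 = -11/4 = -2.75
  S[B,B] = ((1.2)·(1.2) + (0.2)·(0.2) + (-3.8)·(-3.8) + (1.2)·(1.2) + (1.2)·(1.2)) / 4 = 18.8/4 = 4.7
  S[B,C] = ((1.2)·(-1) + (0.2)·(2) + (-3.8)·(-3) + (1.2)·(-1) + (1.2)·(3)) / 4 = 13/4 = 3.25
  S[C,C] = ((-1)·(-1) + (2)·(2) + (-3)·(-3) + (-1)·(-1) + (3)·(3)) / 4 = 24/4 = 6

S is symmetric (S[j,i] = S[i,j]). Assembling:

S = [[4.3, -0.85, -2.75],
 [-0.85, 4.7, 3.25],
 [-2.75, 3.25, 6]]


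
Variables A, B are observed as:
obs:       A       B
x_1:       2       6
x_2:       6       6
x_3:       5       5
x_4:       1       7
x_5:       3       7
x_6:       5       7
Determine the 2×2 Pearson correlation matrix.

Step 1 — column means:
  mean(A) = (2 + 6 + 5 + 1 + 3 + 5) / 6 = 22/6 = 3.6667
  mean(B) = (6 + 6 + 5 + 7 + 7 + 7) / 6 = 38/6 = 6.3333

Step 2 — sample variances and covariances s[i,j] = (1/(n-1)) · Σ_k (x_{k,i} - mean_i) · (x_{k,j} - mean_j), with n-1 = 5:
  s[A,A] = ((-1.6667)·(-1.6667) + (2.3333)·(2.3333) + (1.3333)·(1.3333) + (-2.6667)·(-2.6667) + (-0.6667)·(-0.6667) + (1.3333)·(1.3333)) / 5 = 19.3333/5 = 3.8667
  s[A,B] = ((-1.6667)·(-0.3333) + (2.3333)·(-0.3333) + (1.3333)·(-1.3333) + (-2.6667)·(0.6667) + (-0.6667)·(0.6667) + (1.3333)·(0.6667)) / 5 = -3.3333/5 = -0.6667
  s[B,B] = ((-0.3333)·(-0.3333) + (-0.3333)·(-0.3333) + (-1.3333)·(-1.3333) + (0.6667)·(0.6667) + (0.6667)·(0.6667) + (0.6667)·(0.6667)) / 5 = 3.3333/5 = 0.6667
  Sample standard deviations s_i = √(s[i,i]):
  s(A) = √(3.8667) = 1.9664
  s(B) = √(0.6667) = 0.8165

Step 3 — r_{ij} = s_{ij} / (s_i · s_j):
  r[A,A] = 1 (diagonal).
  r[A,B] = -0.6667 / (1.9664 · 0.8165) = -0.6667 / 1.6055 = -0.4152
  r[B,B] = 1 (diagonal).

R is symmetric with unit diagonal. Assembling:

R = [[1, -0.4152],
 [-0.4152, 1]]


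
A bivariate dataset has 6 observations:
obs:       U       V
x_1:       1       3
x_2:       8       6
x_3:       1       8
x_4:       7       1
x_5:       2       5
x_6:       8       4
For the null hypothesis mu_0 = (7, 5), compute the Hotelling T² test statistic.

Step 1 — sample mean vector:
  mean(U) = (1 + 8 + 1 + 7 + 2 + 8) / 6 = 27/6 = 4.5
  mean(V) = (3 + 6 + 8 + 1 + 5 + 4) / 6 = 27/6 = 4.5
  x̄ = (4.5, 4.5),  deviation x̄ - mu_0 = (4.5, 4.5) - (7, 5) = (-2.5, -0.5).

Step 2 — sample covariance matrix, S[i,j] = (1/(n-1)) · Σ_k (x_{k,i} - mean_i) · (x_{k,j} - mean_j), divisor n-1 = 5:
  S[U,U] = ((-3.5)·(-3.5) + (3.5)·(3.5) + (-3.5)·(-3.5) + (2.5)·(2.5) + (-2.5)·(-2.5) + (3.5)·(3.5)) / 5 = 61.5/5 = 12.3
  S[U,V] = ((-3.5)·(-1.5) + (3.5)·(1.5) + (-3.5)·(3.5) + (2.5)·(-3.5) + (-2.5)·(0.5) + (3.5)·(-0.5)) / 5 = -13.5/5 = -2.7
  S[V,V] = ((-1.5)·(-1.5) + (1.5)·(1.5) + (3.5)·(3.5) + (-3.5)·(-3.5) + (0.5)·(0.5) + (-0.5)·(-0.5)) / 5 = 29.5/5 = 5.9
  S = [[12.3, -2.7],
 [-2.7, 5.9]].

Step 3 — invert S. det(S) = 12.3·5.9 - (-2.7)² = 65.28.
  S^{-1} = (1/det) · [[d, -b], [-b, a]] = [[0.0904, 0.0414],
 [0.0414, 0.1884]].

Step 4 — quadratic form (x̄ - mu_0)^T · S^{-1} · (x̄ - mu_0):
  S^{-1} · (x̄ - mu_0) = (-0.2466, -0.1976),
  (x̄ - mu_0)^T · [...] = (-2.5)·(-0.2466) + (-0.5)·(-0.1976) = 0.7154.

Step 5 — scale by n: T² = 6 · 0.7154 = 4.2923.

T² ≈ 4.2923


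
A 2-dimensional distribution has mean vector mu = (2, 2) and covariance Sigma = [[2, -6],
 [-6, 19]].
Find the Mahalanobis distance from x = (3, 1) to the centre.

Step 1 — centre the observation: (x - mu) = (1, -1).

Step 2 — invert Sigma. det(Sigma) = 2·19 - (-6)² = 2.
  Sigma^{-1} = (1/det) · [[d, -b], [-b, a]] = [[9.5, 3],
 [3, 1]].

Step 3 — form the quadratic (x - mu)^T · Sigma^{-1} · (x - mu):
  Sigma^{-1} · (x - mu) = (6.5, 2).
  (x - mu)^T · [Sigma^{-1} · (x - mu)] = (1)·(6.5) + (-1)·(2) = 4.5.

Step 4 — take square root: d = √(4.5) ≈ 2.1213.

d(x, mu) = √(4.5) ≈ 2.1213


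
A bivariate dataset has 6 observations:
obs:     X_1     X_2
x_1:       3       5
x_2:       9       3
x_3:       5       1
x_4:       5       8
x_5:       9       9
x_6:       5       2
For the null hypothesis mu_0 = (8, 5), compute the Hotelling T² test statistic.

Step 1 — sample mean vector:
  mean(X_1) = (3 + 9 + 5 + 5 + 9 + 5) / 6 = 36/6 = 6
  mean(X_2) = (5 + 3 + 1 + 8 + 9 + 2) / 6 = 28/6 = 4.6667
  x̄ = (6, 4.6667),  deviation x̄ - mu_0 = (6, 4.6667) - (8, 5) = (-2, -0.3333).

Step 2 — sample covariance matrix, S[i,j] = (1/(n-1)) · Σ_k (x_{k,i} - mean_i) · (x_{k,j} - mean_j), divisor n-1 = 5:
  S[X_1,X_1] = ((-3)·(-3) + (3)·(3) + (-1)·(-1) + (-1)·(-1) + (3)·(3) + (-1)·(-1)) / 5 = 30/5 = 6
  S[X_1,X_2] = ((-3)·(0.3333) + (3)·(-1.6667) + (-1)·(-3.6667) + (-1)·(3.3333) + (3)·(4.3333) + (-1)·(-2.6667)) / 5 = 10/5 = 2
  S[X_2,X_2] = ((0.3333)·(0.3333) + (-1.6667)·(-1.6667) + (-3.6667)·(-3.6667) + (3.3333)·(3.3333) + (4.3333)·(4.3333) + (-2.6667)·(-2.6667)) / 5 = 53.3333/5 = 10.6667
  S = [[6, 2],
 [2, 10.6667]].

Step 3 — invert S. det(S) = 6·10.6667 - (2)² = 60.
  S^{-1} = (1/det) · [[d, -b], [-b, a]] = [[0.1778, -0.0333],
 [-0.0333, 0.1]].

Step 4 — quadratic form (x̄ - mu_0)^T · S^{-1} · (x̄ - mu_0):
  S^{-1} · (x̄ - mu_0) = (-0.3444, 0.0333),
  (x̄ - mu_0)^T · [...] = (-2)·(-0.3444) + (-0.3333)·(0.0333) = 0.6778.

Step 5 — scale by n: T² = 6 · 0.6778 = 4.0667.

T² ≈ 4.0667


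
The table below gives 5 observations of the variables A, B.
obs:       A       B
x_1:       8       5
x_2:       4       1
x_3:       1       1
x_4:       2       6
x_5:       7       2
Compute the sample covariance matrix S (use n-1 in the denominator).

Step 1 — column means:
  mean(A) = (8 + 4 + 1 + 2 + 7) / 5 = 22/5 = 4.4
  mean(B) = (5 + 1 + 1 + 6 + 2) / 5 = 15/5 = 3

Step 2 — sample covariance S[i,j] = (1/(n-1)) · Σ_k (x_{k,i} - mean_i) · (x_{k,j} - mean_j), with n-1 = 4.
  S[A,A] = ((3.6)·(3.6) + (-0.4)·(-0.4) + (-3.4)·(-3.4) + (-2.4)·(-2.4) + (2.6)·(2.6)) / 4 = 37.2/4 = 9.3
  S[A,B] = ((3.6)·(2) + (-0.4)·(-2) + (-3.4)·(-2) + (-2.4)·(3) + (2.6)·(-1)) / 4 = 5/4 = 1.25
  S[B,B] = ((2)·(2) + (-2)·(-2) + (-2)·(-2) + (3)·(3) + (-1)·(-1)) / 4 = 22/4 = 5.5

S is symmetric (S[j,i] = S[i,j]). Assembling:

S = [[9.3, 1.25],
 [1.25, 5.5]]


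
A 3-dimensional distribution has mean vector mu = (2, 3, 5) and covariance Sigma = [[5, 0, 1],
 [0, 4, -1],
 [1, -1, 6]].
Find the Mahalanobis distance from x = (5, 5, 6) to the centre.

Step 1 — centre the observation: (x - mu) = (3, 2, 1).

Step 2 — invert Sigma (cofactor / det for 3×3, or solve directly):
  Sigma^{-1} = [[0.2072, -0.009, -0.036],
 [-0.009, 0.2613, 0.045],
 [-0.036, 0.045, 0.1802]].

Step 3 — form the quadratic (x - mu)^T · Sigma^{-1} · (x - mu):
  Sigma^{-1} · (x - mu) = (0.5676, 0.5405, 0.1622).
  (x - mu)^T · [Sigma^{-1} · (x - mu)] = (3)·(0.5676) + (2)·(0.5405) + (1)·(0.1622) = 2.9459.

Step 4 — take square root: d = √(2.9459) ≈ 1.7164.

d(x, mu) = √(2.9459) ≈ 1.7164


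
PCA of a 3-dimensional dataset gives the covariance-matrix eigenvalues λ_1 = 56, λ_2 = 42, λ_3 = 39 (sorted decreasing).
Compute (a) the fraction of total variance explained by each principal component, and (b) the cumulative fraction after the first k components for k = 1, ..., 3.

Step 1 — total variance = trace(Sigma) = Σ λ_i = 56 + 42 + 39 = 137.

Step 2 — fraction explained by component i = λ_i / Σ λ:
  PC1: 56/137 = 0.4088
  PC2: 42/137 = 0.3066
  PC3: 39/137 = 0.2847

Step 3 — cumulative fraction after k components = (λ_1 + ... + λ_k) / Σ λ:
  k = 1: 56/137 = 0.4088
  k = 2: (56 + 42)/137 = 98/137 = 0.7153
  k = 3: (56 + 42 + 39)/137 = 137/137 = 1

Summary (fraction, with percent):

explained: PC1 0.4088 (40.88%), PC2 0.3066 (30.66%), PC3 0.2847 (28.47%);  cumulative: 0.4088, 0.7153, 1


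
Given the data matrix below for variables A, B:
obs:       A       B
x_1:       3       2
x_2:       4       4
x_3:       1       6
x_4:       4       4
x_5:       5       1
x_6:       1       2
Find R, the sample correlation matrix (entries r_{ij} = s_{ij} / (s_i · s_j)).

Step 1 — column means:
  mean(A) = (3 + 4 + 1 + 4 + 5 + 1) / 6 = 18/6 = 3
  mean(B) = (2 + 4 + 6 + 4 + 1 + 2) / 6 = 19/6 = 3.1667

Step 2 — sample variances and covariances s[i,j] = (1/(n-1)) · Σ_k (x_{k,i} - mean_i) · (x_{k,j} - mean_j), with n-1 = 5:
  s[A,A] = ((0)·(0) + (1)·(1) + (-2)·(-2) + (1)·(1) + (2)·(2) + (-2)·(-2)) / 5 = 14/5 = 2.8
  s[A,B] = ((0)·(-1.1667) + (1)·(0.8333) + (-2)·(2.8333) + (1)·(0.8333) + (2)·(-2.1667) + (-2)·(-1.1667)) / 5 = -6/5 = -1.2
  s[B,B] = ((-1.1667)·(-1.1667) + (0.8333)·(0.8333) + (2.8333)·(2.8333) + (0.8333)·(0.8333) + (-2.1667)·(-2.1667) + (-1.1667)·(-1.1667)) / 5 = 16.8333/5 = 3.3667
  Sample standard deviations s_i = √(s[i,i]):
  s(A) = √(2.8) = 1.6733
  s(B) = √(3.3667) = 1.8348

Step 3 — r_{ij} = s_{ij} / (s_i · s_j):
  r[A,A] = 1 (diagonal).
  r[A,B] = -1.2 / (1.6733 · 1.8348) = -1.2 / 3.0703 = -0.3908
  r[B,B] = 1 (diagonal).

R is symmetric with unit diagonal. Assembling:

R = [[1, -0.3908],
 [-0.3908, 1]]


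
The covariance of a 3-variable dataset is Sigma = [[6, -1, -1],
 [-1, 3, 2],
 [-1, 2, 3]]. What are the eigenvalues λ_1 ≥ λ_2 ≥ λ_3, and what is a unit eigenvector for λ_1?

Step 1 — characteristic polynomial p(λ) = det(λI - Sigma) = λ³ - tr·λ² + c_1·λ - det, where tr = trace, c_1 = sum of the principal 2×2 minors, det = det(Sigma):
  tr = 6 + 3 + 3 = 12,
  c_1 = (6·3 - (-1)²) + (6·3 - (-1)²) + (3·3 - (2)²) = 17 + 17 + 5 = 39,
  det = 6·(3·3 - (2)²) - (-1)·((-1)·3 - (2)·(-1)) + (-1)·((-1)·(2) - 3·(-1)) = 6·(5) - (-1)·(-1) + (-1)·(1) = 28.
  So p(λ) = λ³ - 12λ² + 39λ - 28.
Step 2 — look for an integer root (rational root theorem: any rational root is an integer divisor of 28). Testing λ = 1:
  p(1) = 1 - 12 + 39 - 28 = 0  ✓
  Dividing out (λ - 1): p(λ) = (λ - 1)(λ² - 11λ + 28).
Step 3 — remaining eigenvalues from the quadratic λ² - 11λ + 28 = 0:
  Δ = 11² - 4·28 = 121 - 112 = 9,  λ = (11 ± √9)/2 = (11 ± 3)/2 = 7 or 4.
  Sorted: λ_1 = 7,  λ_2 = 4,  λ_3 = 1  (check: sum = 12 = tr ✓).

Step 4 — unit eigenvector for λ_1 = 7: v spans the null space of (Sigma - λ_1 I), whose rows are
  r_1 = (-1, -1, -1),  r_2 = (-1, -4, 2),  r_3 = (-1, 2, -4).
  v is orthogonal to every row, so take v ∝ r_1 × r_2 = ((-1)·(2) - (-1)·(-4), (-1)·(-1) - (-1)·(2), (-1)·(-4) - (-1)·(-1)) = (-6, 3, 3).
  Rescale (divide by 3; multiply by -1 so the first nonzero entry is positive): u = (2, -1, -1).
  ||u|| = √((2)² + (-1)² + (-1)²) = √(6) ≈ 2.4495,  v_1 = u/||u|| ≈ (0.8165, -0.4082, -0.4082) (||v_1|| = 1).

λ_1 = 7,  λ_2 = 4,  λ_3 = 1;  v_1 ≈ (0.8165, -0.4082, -0.4082)


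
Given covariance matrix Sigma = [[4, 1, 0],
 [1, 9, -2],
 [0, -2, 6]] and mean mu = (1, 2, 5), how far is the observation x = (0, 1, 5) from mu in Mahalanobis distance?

Step 1 — centre the observation: (x - mu) = (-1, -1, 0).

Step 2 — invert Sigma (cofactor / det for 3×3, or solve directly):
  Sigma^{-1} = [[0.2577, -0.0309, -0.0103],
 [-0.0309, 0.1237, 0.0412],
 [-0.0103, 0.0412, 0.1804]].

Step 3 — form the quadratic (x - mu)^T · Sigma^{-1} · (x - mu):
  Sigma^{-1} · (x - mu) = (-0.2268, -0.0928, -0.0309).
  (x - mu)^T · [Sigma^{-1} · (x - mu)] = (-1)·(-0.2268) + (-1)·(-0.0928) + (0)·(-0.0309) = 0.3196.

Step 4 — take square root: d = √(0.3196) ≈ 0.5653.

d(x, mu) = √(0.3196) ≈ 0.5653


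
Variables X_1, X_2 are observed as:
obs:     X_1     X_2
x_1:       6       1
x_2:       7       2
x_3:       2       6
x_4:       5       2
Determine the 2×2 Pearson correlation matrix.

Step 1 — column means:
  mean(X_1) = (6 + 7 + 2 + 5) / 4 = 20/4 = 5
  mean(X_2) = (1 + 2 + 6 + 2) / 4 = 11/4 = 2.75

Step 2 — sample variances and covariances s[i,j] = (1/(n-1)) · Σ_k (x_{k,i} - mean_i) · (x_{k,j} - mean_j), with n-1 = 3:
  s[X_1,X_1] = ((1)·(1) + (2)·(2) + (-3)·(-3) + (0)·(0)) / 3 = 14/3 = 4.6667
  s[X_1,X_2] = ((1)·(-1.75) + (2)·(-0.75) + (-3)·(3.25) + (0)·(-0.75)) / 3 = -13/3 = -4.3333
  s[X_2,X_2] = ((-1.75)·(-1.75) + (-0.75)·(-0.75) + (3.25)·(3.25) + (-0.75)·(-0.75)) / 3 = 14.75/3 = 4.9167
  Sample standard deviations s_i = √(s[i,i]):
  s(X_1) = √(4.6667) = 2.1602
  s(X_2) = √(4.9167) = 2.2174

Step 3 — r_{ij} = s_{ij} / (s_i · s_j):
  r[X_1,X_1] = 1 (diagonal).
  r[X_1,X_2] = -4.3333 / (2.1602 · 2.2174) = -4.3333 / 4.79 = -0.9047
  r[X_2,X_2] = 1 (diagonal).

R is symmetric with unit diagonal. Assembling:

R = [[1, -0.9047],
 [-0.9047, 1]]


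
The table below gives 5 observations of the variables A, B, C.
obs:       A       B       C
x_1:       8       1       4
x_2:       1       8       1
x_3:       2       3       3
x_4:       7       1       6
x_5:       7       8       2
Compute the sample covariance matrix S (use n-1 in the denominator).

Step 1 — column means:
  mean(A) = (8 + 1 + 2 + 7 + 7) / 5 = 25/5 = 5
  mean(B) = (1 + 8 + 3 + 1 + 8) / 5 = 21/5 = 4.2
  mean(C) = (4 + 1 + 3 + 6 + 2) / 5 = 16/5 = 3.2

Step 2 — sample covariance S[i,j] = (1/(n-1)) · Σ_k (x_{k,i} - mean_i) · (x_{k,j} - mean_j), with n-1 = 4.
  S[A,A] = ((3)·(3) + (-4)·(-4) + (-3)·(-3) + (2)·(2) + (2)·(2)) / 4 = 42/4 = 10.5
  S[A,B] = ((3)·(-3.2) + (-4)·(3.8) + (-3)·(-1.2) + (2)·(-3.2) + (2)·(3.8)) / 4 = -20/4 = -5
  S[A,C] = ((3)·(0.8) + (-4)·(-2.2) + (-3)·(-0.2) + (2)·(2.8) + (2)·(-1.2)) / 4 = 15/4 = 3.75
  S[B,B] = ((-3.2)·(-3.2) + (3.8)·(3.8) + (-1.2)·(-1.2) + (-3.2)·(-3.2) + (3.8)·(3.8)) / 4 = 50.8/4 = 12.7
  S[B,C] = ((-3.2)·(0.8) + (3.8)·(-2.2) + (-1.2)·(-0.2) + (-3.2)·(2.8) + (3.8)·(-1.2)) / 4 = -24.2/4 = -6.05
  S[C,C] = ((0.8)·(0.8) + (-2.2)·(-2.2) + (-0.2)·(-0.2) + (2.8)·(2.8) + (-1.2)·(-1.2)) / 4 = 14.8/4 = 3.7

S is symmetric (S[j,i] = S[i,j]). Assembling:

S = [[10.5, -5, 3.75],
 [-5, 12.7, -6.05],
 [3.75, -6.05, 3.7]]


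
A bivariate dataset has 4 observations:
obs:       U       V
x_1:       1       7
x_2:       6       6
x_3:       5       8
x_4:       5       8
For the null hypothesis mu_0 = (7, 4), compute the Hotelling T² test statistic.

Step 1 — sample mean vector:
  mean(U) = (1 + 6 + 5 + 5) / 4 = 17/4 = 4.25
  mean(V) = (7 + 6 + 8 + 8) / 4 = 29/4 = 7.25
  x̄ = (4.25, 7.25),  deviation x̄ - mu_0 = (4.25, 7.25) - (7, 4) = (-2.75, 3.25).

Step 2 — sample covariance matrix, S[i,j] = (1/(n-1)) · Σ_k (x_{k,i} - mean_i) · (x_{k,j} - mean_j), divisor n-1 = 3:
  S[U,U] = ((-3.25)·(-3.25) + (1.75)·(1.75) + (0.75)·(0.75) + (0.75)·(0.75)) / 3 = 14.75/3 = 4.9167
  S[U,V] = ((-3.25)·(-0.25) + (1.75)·(-1.25) + (0.75)·(0.75) + (0.75)·(0.75)) / 3 = -0.25/3 = -0.0833
  S[V,V] = ((-0.25)·(-0.25) + (-1.25)·(-1.25) + (0.75)·(0.75) + (0.75)·(0.75)) / 3 = 2.75/3 = 0.9167
  S = [[4.9167, -0.0833],
 [-0.0833, 0.9167]].

Step 3 — invert S. det(S) = 4.9167·0.9167 - (-0.0833)² = 4.5.
  S^{-1} = (1/det) · [[d, -b], [-b, a]] = [[0.2037, 0.0185],
 [0.0185, 1.0926]].

Step 4 — quadratic form (x̄ - mu_0)^T · S^{-1} · (x̄ - mu_0):
  S^{-1} · (x̄ - mu_0) = (-0.5, 3.5),
  (x̄ - mu_0)^T · [...] = (-2.75)·(-0.5) + (3.25)·(3.5) = 12.75.

Step 5 — scale by n: T² = 4 · 12.75 = 51.

T² ≈ 51


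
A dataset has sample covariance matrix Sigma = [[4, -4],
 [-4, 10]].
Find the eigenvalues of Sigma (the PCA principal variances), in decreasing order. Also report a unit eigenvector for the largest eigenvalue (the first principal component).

Step 1 — characteristic polynomial of 2×2 Sigma:
  det(Sigma - λI) = λ² - trace · λ + det = 0.
  trace = 4 + 10 = 14, det = 4·10 - (-4)² = 24.
Step 2 — discriminant:
  Δ = trace² - 4·det = 196 - 96 = 100.
Step 3 — eigenvalues:
  λ = (trace ± √Δ)/2 = (14 ± 10)/2,
  λ_1 = 12,  λ_2 = 2.

Step 4 — unit eigenvector for λ_1: solve (Sigma - λ_1 I)v = 0. First row:
  (4 - 12)·v_x + (-4)·v_y = 0, i.e. (-8)·v_x + (-4)·v_y = 0,
  so v ∝ (b, λ_1 - a) = (-4, 8); multiply by -1 so the first entry is positive: u = (4, -8).
  ||u|| = √((4)² + (-8)²) = √(80) ≈ 8.9443,
  v_1 = u/||u|| ≈ (0.4472, -0.8944) (||v_1|| = 1).

λ_1 = 12,  λ_2 = 2;  v_1 ≈ (0.4472, -0.8944)


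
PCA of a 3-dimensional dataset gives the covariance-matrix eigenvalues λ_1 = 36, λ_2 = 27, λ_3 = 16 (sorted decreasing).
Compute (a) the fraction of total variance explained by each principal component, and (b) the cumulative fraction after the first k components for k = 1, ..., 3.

Step 1 — total variance = trace(Sigma) = Σ λ_i = 36 + 27 + 16 = 79.

Step 2 — fraction explained by component i = λ_i / Σ λ:
  PC1: 36/79 = 0.4557
  PC2: 27/79 = 0.3418
  PC3: 16/79 = 0.2025

Step 3 — cumulative fraction after k components = (λ_1 + ... + λ_k) / Σ λ:
  k = 1: 36/79 = 0.4557
  k = 2: (36 + 27)/79 = 63/79 = 0.7975
  k = 3: (36 + 27 + 16)/79 = 79/79 = 1

Summary (fraction, with percent):

explained: PC1 0.4557 (45.57%), PC2 0.3418 (34.18%), PC3 0.2025 (20.25%);  cumulative: 0.4557, 0.7975, 1


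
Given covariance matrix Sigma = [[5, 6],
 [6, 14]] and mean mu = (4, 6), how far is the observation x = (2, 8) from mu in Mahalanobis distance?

Step 1 — centre the observation: (x - mu) = (-2, 2).

Step 2 — invert Sigma. det(Sigma) = 5·14 - (6)² = 34.
  Sigma^{-1} = (1/det) · [[d, -b], [-b, a]] = [[0.4118, -0.1765],
 [-0.1765, 0.1471]].

Step 3 — form the quadratic (x - mu)^T · Sigma^{-1} · (x - mu):
  Sigma^{-1} · (x - mu) = (-1.1765, 0.6471).
  (x - mu)^T · [Sigma^{-1} · (x - mu)] = (-2)·(-1.1765) + (2)·(0.6471) = 3.6471.

Step 4 — take square root: d = √(3.6471) ≈ 1.9097.

d(x, mu) = √(3.6471) ≈ 1.9097


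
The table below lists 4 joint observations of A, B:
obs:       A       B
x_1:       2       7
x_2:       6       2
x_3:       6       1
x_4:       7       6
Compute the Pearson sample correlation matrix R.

Step 1 — column means:
  mean(A) = (2 + 6 + 6 + 7) / 4 = 21/4 = 5.25
  mean(B) = (7 + 2 + 1 + 6) / 4 = 16/4 = 4

Step 2 — sample variances and covariances s[i,j] = (1/(n-1)) · Σ_k (x_{k,i} - mean_i) · (x_{k,j} - mean_j), with n-1 = 3:
  s[A,A] = ((-3.25)·(-3.25) + (0.75)·(0.75) + (0.75)·(0.75) + (1.75)·(1.75)) / 3 = 14.75/3 = 4.9167
  s[A,B] = ((-3.25)·(3) + (0.75)·(-2) + (0.75)·(-3) + (1.75)·(2)) / 3 = -10/3 = -3.3333
  s[B,B] = ((3)·(3) + (-2)·(-2) + (-3)·(-3) + (2)·(2)) / 3 = 26/3 = 8.6667
  Sample standard deviations s_i = √(s[i,i]):
  s(A) = √(4.9167) = 2.2174
  s(B) = √(8.6667) = 2.9439

Step 3 — r_{ij} = s_{ij} / (s_i · s_j):
  r[A,A] = 1 (diagonal).
  r[A,B] = -3.3333 / (2.2174 · 2.9439) = -3.3333 / 6.5277 = -0.5106
  r[B,B] = 1 (diagonal).

R is symmetric with unit diagonal. Assembling:

R = [[1, -0.5106],
 [-0.5106, 1]]


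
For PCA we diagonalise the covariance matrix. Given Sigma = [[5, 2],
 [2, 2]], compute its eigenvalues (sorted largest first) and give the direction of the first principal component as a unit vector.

Step 1 — characteristic polynomial of 2×2 Sigma:
  det(Sigma - λI) = λ² - trace · λ + det = 0.
  trace = 5 + 2 = 7, det = 5·2 - (2)² = 6.
Step 2 — discriminant:
  Δ = trace² - 4·det = 49 - 24 = 25.
Step 3 — eigenvalues:
  λ = (trace ± √Δ)/2 = (7 ± 5)/2,
  λ_1 = 6,  λ_2 = 1.

Step 4 — unit eigenvector for λ_1: solve (Sigma - λ_1 I)v = 0. First row:
  (5 - 6)·v_x + (2)·v_y = 0, i.e. (-1)·v_x + (2)·v_y = 0,
  so v ∝ (b, λ_1 - a) = (2, 1) = u.
  ||u|| = √((2)² + (1)²) = √(5) ≈ 2.2361,
  v_1 = u/||u|| ≈ (0.8944, 0.4472) (||v_1|| = 1).

λ_1 = 6,  λ_2 = 1;  v_1 ≈ (0.8944, 0.4472)


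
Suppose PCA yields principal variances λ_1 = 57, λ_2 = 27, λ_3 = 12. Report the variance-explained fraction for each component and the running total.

Step 1 — total variance = trace(Sigma) = Σ λ_i = 57 + 27 + 12 = 96.

Step 2 — fraction explained by component i = λ_i / Σ λ:
  PC1: 57/96 = 0.5938
  PC2: 27/96 = 0.2812
  PC3: 12/96 = 0.125

Step 3 — cumulative fraction after k components = (λ_1 + ... + λ_k) / Σ λ:
  k = 1: 57/96 = 0.5938
  k = 2: (57 + 27)/96 = 84/96 = 0.875
  k = 3: (57 + 27 + 12)/96 = 96/96 = 1

Summary (fraction, with percent):

explained: PC1 0.5938 (59.38%), PC2 0.2812 (28.12%), PC3 0.125 (12.5%);  cumulative: 0.5938, 0.875, 1


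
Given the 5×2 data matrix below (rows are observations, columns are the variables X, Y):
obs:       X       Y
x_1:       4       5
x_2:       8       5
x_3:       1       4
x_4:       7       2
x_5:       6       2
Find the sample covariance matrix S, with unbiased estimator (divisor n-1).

Step 1 — column means:
  mean(X) = (4 + 8 + 1 + 7 + 6) / 5 = 26/5 = 5.2
  mean(Y) = (5 + 5 + 4 + 2 + 2) / 5 = 18/5 = 3.6

Step 2 — sample covariance S[i,j] = (1/(n-1)) · Σ_k (x_{k,i} - mean_i) · (x_{k,j} - mean_j), with n-1 = 4.
  S[X,X] = ((-1.2)·(-1.2) + (2.8)·(2.8) + (-4.2)·(-4.2) + (1.8)·(1.8) + (0.8)·(0.8)) / 4 = 30.8/4 = 7.7
  S[X,Y] = ((-1.2)·(1.4) + (2.8)·(1.4) + (-4.2)·(0.4) + (1.8)·(-1.6) + (0.8)·(-1.6)) / 4 = -3.6/4 = -0.9
  S[Y,Y] = ((1.4)·(1.4) + (1.4)·(1.4) + (0.4)·(0.4) + (-1.6)·(-1.6) + (-1.6)·(-1.6)) / 4 = 9.2/4 = 2.3

S is symmetric (S[j,i] = S[i,j]). Assembling:

S = [[7.7, -0.9],
 [-0.9, 2.3]]


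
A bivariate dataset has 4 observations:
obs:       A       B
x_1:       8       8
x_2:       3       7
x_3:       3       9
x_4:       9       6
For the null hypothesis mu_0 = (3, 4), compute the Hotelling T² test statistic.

Step 1 — sample mean vector:
  mean(A) = (8 + 3 + 3 + 9) / 4 = 23/4 = 5.75
  mean(B) = (8 + 7 + 9 + 6) / 4 = 30/4 = 7.5
  x̄ = (5.75, 7.5),  deviation x̄ - mu_0 = (5.75, 7.5) - (3, 4) = (2.75, 3.5).

Step 2 — sample covariance matrix, S[i,j] = (1/(n-1)) · Σ_k (x_{k,i} - mean_i) · (x_{k,j} - mean_j), divisor n-1 = 3:
  S[A,A] = ((2.25)·(2.25) + (-2.75)·(-2.75) + (-2.75)·(-2.75) + (3.25)·(3.25)) / 3 = 30.75/3 = 10.25
  S[A,B] = ((2.25)·(0.5) + (-2.75)·(-0.5) + (-2.75)·(1.5) + (3.25)·(-1.5)) / 3 = -6.5/3 = -2.1667
  S[B,B] = ((0.5)·(0.5) + (-0.5)·(-0.5) + (1.5)·(1.5) + (-1.5)·(-1.5)) / 3 = 5/3 = 1.6667
  S = [[10.25, -2.1667],
 [-2.1667, 1.6667]].

Step 3 — invert S. det(S) = 10.25·1.6667 - (-2.1667)² = 12.3889.
  S^{-1} = (1/det) · [[d, -b], [-b, a]] = [[0.1345, 0.1749],
 [0.1749, 0.8274]].

Step 4 — quadratic form (x̄ - mu_0)^T · S^{-1} · (x̄ - mu_0):
  S^{-1} · (x̄ - mu_0) = (0.9821, 3.3767),
  (x̄ - mu_0)^T · [...] = (2.75)·(0.9821) + (3.5)·(3.3767) = 14.5191.

Step 5 — scale by n: T² = 4 · 14.5191 = 58.0762.

T² ≈ 58.0762


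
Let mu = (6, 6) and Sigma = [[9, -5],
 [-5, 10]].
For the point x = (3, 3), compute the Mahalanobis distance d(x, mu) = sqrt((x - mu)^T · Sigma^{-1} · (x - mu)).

Step 1 — centre the observation: (x - mu) = (-3, -3).

Step 2 — invert Sigma. det(Sigma) = 9·10 - (-5)² = 65.
  Sigma^{-1} = (1/det) · [[d, -b], [-b, a]] = [[0.1538, 0.0769],
 [0.0769, 0.1385]].

Step 3 — form the quadratic (x - mu)^T · Sigma^{-1} · (x - mu):
  Sigma^{-1} · (x - mu) = (-0.6923, -0.6462).
  (x - mu)^T · [Sigma^{-1} · (x - mu)] = (-3)·(-0.6923) + (-3)·(-0.6462) = 4.0154.

Step 4 — take square root: d = √(4.0154) ≈ 2.0038.

d(x, mu) = √(4.0154) ≈ 2.0038


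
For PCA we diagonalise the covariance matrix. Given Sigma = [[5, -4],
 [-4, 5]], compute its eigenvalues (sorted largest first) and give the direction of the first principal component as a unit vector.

Step 1 — characteristic polynomial of 2×2 Sigma:
  det(Sigma - λI) = λ² - trace · λ + det = 0.
  trace = 5 + 5 = 10, det = 5·5 - (-4)² = 9.
Step 2 — discriminant:
  Δ = trace² - 4·det = 100 - 36 = 64.
Step 3 — eigenvalues:
  λ = (trace ± √Δ)/2 = (10 ± 8)/2,
  λ_1 = 9,  λ_2 = 1.

Step 4 — unit eigenvector for λ_1: solve (Sigma - λ_1 I)v = 0. First row:
  (5 - 9)·v_x + (-4)·v_y = 0, i.e. (-4)·v_x + (-4)·v_y = 0,
  so v ∝ (b, λ_1 - a) = (-4, 4); multiply by -1 so the first entry is positive: u = (4, -4).
  ||u|| = √((4)² + (-4)²) = √(32) ≈ 5.6569,
  v_1 = u/||u|| ≈ (0.7071, -0.7071) (||v_1|| = 1).

λ_1 = 9,  λ_2 = 1;  v_1 ≈ (0.7071, -0.7071)


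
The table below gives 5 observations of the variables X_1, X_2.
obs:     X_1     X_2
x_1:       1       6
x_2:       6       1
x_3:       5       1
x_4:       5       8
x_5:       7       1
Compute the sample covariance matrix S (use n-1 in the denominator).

Step 1 — column means:
  mean(X_1) = (1 + 6 + 5 + 5 + 7) / 5 = 24/5 = 4.8
  mean(X_2) = (6 + 1 + 1 + 8 + 1) / 5 = 17/5 = 3.4

Step 2 — sample covariance S[i,j] = (1/(n-1)) · Σ_k (x_{k,i} - mean_i) · (x_{k,j} - mean_j), with n-1 = 4.
  S[X_1,X_1] = ((-3.8)·(-3.8) + (1.2)·(1.2) + (0.2)·(0.2) + (0.2)·(0.2) + (2.2)·(2.2)) / 4 = 20.8/4 = 5.2
  S[X_1,X_2] = ((-3.8)·(2.6) + (1.2)·(-2.4) + (0.2)·(-2.4) + (0.2)·(4.6) + (2.2)·(-2.4)) / 4 = -17.6/4 = -4.4
  S[X_2,X_2] = ((2.6)·(2.6) + (-2.4)·(-2.4) + (-2.4)·(-2.4) + (4.6)·(4.6) + (-2.4)·(-2.4)) / 4 = 45.2/4 = 11.3

S is symmetric (S[j,i] = S[i,j]). Assembling:

S = [[5.2, -4.4],
 [-4.4, 11.3]]


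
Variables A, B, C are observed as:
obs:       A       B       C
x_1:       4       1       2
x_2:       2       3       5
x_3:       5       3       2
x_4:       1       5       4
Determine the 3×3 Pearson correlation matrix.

Step 1 — column means:
  mean(A) = (4 + 2 + 5 + 1) / 4 = 12/4 = 3
  mean(B) = (1 + 3 + 3 + 5) / 4 = 12/4 = 3
  mean(C) = (2 + 5 + 2 + 4) / 4 = 13/4 = 3.25

Step 2 — sample variances and covariances s[i,j] = (1/(n-1)) · Σ_k (x_{k,i} - mean_i) · (x_{k,j} - mean_j), with n-1 = 3:
  s[A,A] = ((1)·(1) + (-1)·(-1) + (2)·(2) + (-2)·(-2)) / 3 = 10/3 = 3.3333
  s[A,B] = ((1)·(-2) + (-1)·(0) + (2)·(0) + (-2)·(2)) / 3 = -6/3 = -2
  s[A,C] = ((1)·(-1.25) + (-1)·(1.75) + (2)·(-1.25) + (-2)·(0.75)) / 3 = -7/3 = -2.3333
  s[B,B] = ((-2)·(-2) + (0)·(0) + (0)·(0) + (2)·(2)) / 3 = 8/3 = 2.6667
  s[B,C] = ((-2)·(-1.25) + (0)·(1.75) + (0)·(-1.25) + (2)·(0.75)) / 3 = 4/3 = 1.3333
  s[C,C] = ((-1.25)·(-1.25) + (1.75)·(1.75) + (-1.25)·(-1.25) + (0.75)·(0.75)) / 3 = 6.75/3 = 2.25
  Sample standard deviations s_i = √(s[i,i]):
  s(A) = √(3.3333) = 1.8257
  s(B) = √(2.6667) = 1.633
  s(C) = √(2.25) = 1.5

Step 3 — r_{ij} = s_{ij} / (s_i · s_j):
  r[A,A] = 1 (diagonal).
  r[A,B] = -2 / (1.8257 · 1.633) = -2 / 2.9814 = -0.6708
  r[A,C] = -2.3333 / (1.8257 · 1.5) = -2.3333 / 2.7386 = -0.852
  r[B,B] = 1 (diagonal).
  r[B,C] = 1.3333 / (1.633 · 1.5) = 1.3333 / 2.4495 = 0.5443
  r[C,C] = 1 (diagonal).

R is symmetric with unit diagonal. Assembling:

R = [[1, -0.6708, -0.852],
 [-0.6708, 1, 0.5443],
 [-0.852, 0.5443, 1]]


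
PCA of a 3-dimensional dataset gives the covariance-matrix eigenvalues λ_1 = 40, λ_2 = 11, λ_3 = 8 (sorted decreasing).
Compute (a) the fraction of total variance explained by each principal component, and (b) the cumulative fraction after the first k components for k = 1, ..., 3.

Step 1 — total variance = trace(Sigma) = Σ λ_i = 40 + 11 + 8 = 59.

Step 2 — fraction explained by component i = λ_i / Σ λ:
  PC1: 40/59 = 0.678
  PC2: 11/59 = 0.1864
  PC3: 8/59 = 0.1356

Step 3 — cumulative fraction after k components = (λ_1 + ... + λ_k) / Σ λ:
  k = 1: 40/59 = 0.678
  k = 2: (40 + 11)/59 = 51/59 = 0.8644
  k = 3: (40 + 11 + 8)/59 = 59/59 = 1

Summary (fraction, with percent):

explained: PC1 0.678 (67.8%), PC2 0.1864 (18.64%), PC3 0.1356 (13.56%);  cumulative: 0.678, 0.8644, 1


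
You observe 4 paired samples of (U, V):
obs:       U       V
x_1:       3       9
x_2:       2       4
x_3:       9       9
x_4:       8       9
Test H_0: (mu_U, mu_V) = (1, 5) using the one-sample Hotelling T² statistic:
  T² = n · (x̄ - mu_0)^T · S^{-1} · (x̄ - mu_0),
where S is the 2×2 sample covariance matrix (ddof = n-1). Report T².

Step 1 — sample mean vector:
  mean(U) = (3 + 2 + 9 + 8) / 4 = 22/4 = 5.5
  mean(V) = (9 + 4 + 9 + 9) / 4 = 31/4 = 7.75
  x̄ = (5.5, 7.75),  deviation x̄ - mu_0 = (5.5, 7.75) - (1, 5) = (4.5, 2.75).

Step 2 — sample covariance matrix, S[i,j] = (1/(n-1)) · Σ_k (x_{k,i} - mean_i) · (x_{k,j} - mean_j), divisor n-1 = 3:
  S[U,U] = ((-2.5)·(-2.5) + (-3.5)·(-3.5) + (3.5)·(3.5) + (2.5)·(2.5)) / 3 = 37/3 = 12.3333
  S[U,V] = ((-2.5)·(1.25) + (-3.5)·(-3.75) + (3.5)·(1.25) + (2.5)·(1.25)) / 3 = 17.5/3 = 5.8333
  S[V,V] = ((1.25)·(1.25) + (-3.75)·(-3.75) + (1.25)·(1.25) + (1.25)·(1.25)) / 3 = 18.75/3 = 6.25
  S = [[12.3333, 5.8333],
 [5.8333, 6.25]].

Step 3 — invert S. det(S) = 12.3333·6.25 - (5.8333)² = 43.0556.
  S^{-1} = (1/det) · [[d, -b], [-b, a]] = [[0.1452, -0.1355],
 [-0.1355, 0.2865]].

Step 4 — quadratic form (x̄ - mu_0)^T · S^{-1} · (x̄ - mu_0):
  S^{-1} · (x̄ - mu_0) = (0.2806, 0.1781),
  (x̄ - mu_0)^T · [...] = (4.5)·(0.2806) + (2.75)·(0.1781) = 1.7526.

Step 5 — scale by n: T² = 4 · 1.7526 = 7.0103.

T² ≈ 7.0103


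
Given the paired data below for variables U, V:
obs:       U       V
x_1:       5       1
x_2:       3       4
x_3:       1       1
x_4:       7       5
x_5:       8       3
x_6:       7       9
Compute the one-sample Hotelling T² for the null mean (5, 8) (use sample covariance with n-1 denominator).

Step 1 — sample mean vector:
  mean(U) = (5 + 3 + 1 + 7 + 8 + 7) / 6 = 31/6 = 5.1667
  mean(V) = (1 + 4 + 1 + 5 + 3 + 9) / 6 = 23/6 = 3.8333
  x̄ = (5.1667, 3.8333),  deviation x̄ - mu_0 = (5.1667, 3.8333) - (5, 8) = (0.1667, -4.1667).

Step 2 — sample covariance matrix, S[i,j] = (1/(n-1)) · Σ_k (x_{k,i} - mean_i) · (x_{k,j} - mean_j), divisor n-1 = 5:
  S[U,U] = ((-0.1667)·(-0.1667) + (-2.1667)·(-2.1667) + (-4.1667)·(-4.1667) + (1.8333)·(1.8333) + (2.8333)·(2.8333) + (1.8333)·(1.8333)) / 5 = 36.8333/5 = 7.3667
  S[U,V] = ((-0.1667)·(-2.8333) + (-2.1667)·(0.1667) + (-4.1667)·(-2.8333) + (1.8333)·(1.1667) + (2.8333)·(-0.8333) + (1.8333)·(5.1667)) / 5 = 21.1667/5 = 4.2333
  S[V,V] = ((-2.8333)·(-2.8333) + (0.1667)·(0.1667) + (-2.8333)·(-2.8333) + (1.1667)·(1.1667) + (-0.8333)·(-0.8333) + (5.1667)·(5.1667)) / 5 = 44.8333/5 = 8.9667
  S = [[7.3667, 4.2333],
 [4.2333, 8.9667]].

Step 3 — invert S. det(S) = 7.3667·8.9667 - (4.2333)² = 48.1333.
  S^{-1} = (1/det) · [[d, -b], [-b, a]] = [[0.1863, -0.088],
 [-0.088, 0.153]].

Step 4 — quadratic form (x̄ - mu_0)^T · S^{-1} · (x̄ - mu_0):
  S^{-1} · (x̄ - mu_0) = (0.3975, -0.6524),
  (x̄ - mu_0)^T · [...] = (0.1667)·(0.3975) + (-4.1667)·(-0.6524) = 2.7844.

Step 5 — scale by n: T² = 6 · 2.7844 = 16.7064.

T² ≈ 16.7064
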